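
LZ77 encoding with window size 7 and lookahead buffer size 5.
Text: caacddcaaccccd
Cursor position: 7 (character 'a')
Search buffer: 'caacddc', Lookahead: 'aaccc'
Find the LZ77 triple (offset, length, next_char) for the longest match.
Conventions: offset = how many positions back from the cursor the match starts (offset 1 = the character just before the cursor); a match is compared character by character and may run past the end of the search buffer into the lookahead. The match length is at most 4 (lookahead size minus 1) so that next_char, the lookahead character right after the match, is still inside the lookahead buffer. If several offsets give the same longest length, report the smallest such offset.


Try each offset into the search buffer:
  offset=1 (pos 6, char 'c'): match length 0
  offset=2 (pos 5, char 'd'): match length 0
  offset=3 (pos 4, char 'd'): match length 0
  offset=4 (pos 3, char 'c'): match length 0
  offset=5 (pos 2, char 'a'): match length 1
  offset=6 (pos 1, char 'a'): match length 3
  offset=7 (pos 0, char 'c'): match length 0
Longest match has length 3 at offset 6.
next_char = character at position 7 + 3 = 10 -> 'c'

Best match: offset=6, length=3 (matching 'aac' starting at position 1)
LZ77 triple: (6, 3, 'c')


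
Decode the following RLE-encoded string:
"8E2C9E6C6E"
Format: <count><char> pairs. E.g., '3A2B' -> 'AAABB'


Expanding each <count><char> pair:
  8E -> 'EEEEEEEE'
  2C -> 'CC'
  9E -> 'EEEEEEEEE'
  6C -> 'CCCCCC'
  6E -> 'EEEEEE'

Decoded = EEEEEEEECCEEEEEEEEECCCCCCEEEEEE


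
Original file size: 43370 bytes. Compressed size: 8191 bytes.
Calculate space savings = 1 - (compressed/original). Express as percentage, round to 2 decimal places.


ratio = compressed/original = 8191/43370 = 0.188863
savings = 1 - ratio = 1 - 0.188863 = 0.811137
as a percentage: 0.811137 * 100 = 81.11%

Space savings = 1 - 8191/43370 = 81.11%


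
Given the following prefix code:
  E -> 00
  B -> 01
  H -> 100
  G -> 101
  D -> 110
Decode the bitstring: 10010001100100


Decoding step by step:
Bits 100 -> H
Bits 100 -> H
Bits 01 -> B
Bits 100 -> H
Bits 100 -> H


Decoded message: HHBHH


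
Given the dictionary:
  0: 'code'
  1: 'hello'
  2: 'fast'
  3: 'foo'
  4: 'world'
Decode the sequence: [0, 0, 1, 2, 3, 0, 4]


Look up each index in the dictionary:
  0 -> 'code'
  0 -> 'code'
  1 -> 'hello'
  2 -> 'fast'
  3 -> 'foo'
  0 -> 'code'
  4 -> 'world'

Decoded: "code code hello fast foo code world"


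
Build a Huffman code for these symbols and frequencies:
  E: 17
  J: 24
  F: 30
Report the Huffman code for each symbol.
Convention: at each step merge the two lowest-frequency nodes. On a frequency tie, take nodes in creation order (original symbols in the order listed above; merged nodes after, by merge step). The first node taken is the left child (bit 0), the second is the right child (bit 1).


Huffman tree construction:
Step 1: Merge E(17) + J(24) = 41
Step 2: Merge F(30) + (E+J)(41) = 71
Read each symbol's code off the tree from the root (left child = 0, right child = 1).

Codes:
  E: 10 (length 2)
  J: 11 (length 2)
  F: 0 (length 1)
Average code length: 112/71 = 1.5775 bits/symbol


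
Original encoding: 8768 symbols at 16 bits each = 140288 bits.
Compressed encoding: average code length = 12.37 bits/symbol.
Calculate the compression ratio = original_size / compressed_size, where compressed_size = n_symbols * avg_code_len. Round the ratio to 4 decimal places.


original_size = n_symbols * orig_bits = 8768 * 16 = 140288 bits
compressed_size = n_symbols * avg_code_len = 8768 * 12.37 = 108460.16 bits
ratio = original_size / compressed_size = 140288 / 108460.16 = 1.2935

Compression ratio = 1.2935


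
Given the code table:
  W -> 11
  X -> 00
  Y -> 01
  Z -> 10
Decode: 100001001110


Decoding:
10 -> Z
00 -> X
01 -> Y
00 -> X
11 -> W
10 -> Z


Result: ZXYXWZ


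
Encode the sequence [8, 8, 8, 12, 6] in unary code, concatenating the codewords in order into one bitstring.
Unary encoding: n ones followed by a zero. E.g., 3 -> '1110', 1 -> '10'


Encode each number as n ones followed by a terminating 0:
  8 -> 111111110 (9 bits)
  8 -> 111111110 (9 bits)
  8 -> 111111110 (9 bits)
  12 -> 1111111111110 (13 bits)
  6 -> 1111110 (7 bits)
Total length = 9 + 9 + 9 + 13 + 7 = 47 bits.

Unary([8, 8, 8, 12, 6]) = 11111111011111111011111111011111111111101111110 (47 bits)


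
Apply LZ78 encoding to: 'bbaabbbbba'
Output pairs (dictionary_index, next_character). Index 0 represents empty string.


LZ78 encoding steps:
Dictionary: {0: ''}
Step 1: w='' (idx 0), next='b' -> output (0, 'b'), add 'b' as idx 1
Step 2: w='b' (idx 1), next='a' -> output (1, 'a'), add 'ba' as idx 2
Step 3: w='' (idx 0), next='a' -> output (0, 'a'), add 'a' as idx 3
Step 4: w='b' (idx 1), next='b' -> output (1, 'b'), add 'bb' as idx 4
Step 5: w='bb' (idx 4), next='b' -> output (4, 'b'), add 'bbb' as idx 5
Step 6: w='a' (idx 3), end of input -> output (3, '')


Encoded: [(0, 'b'), (1, 'a'), (0, 'a'), (1, 'b'), (4, 'b'), (3, '')]


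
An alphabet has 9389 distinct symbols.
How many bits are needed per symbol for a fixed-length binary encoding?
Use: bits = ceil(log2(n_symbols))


log2(9389) = 13.1968
Bracket: 2^13 = 8192 < 9389 <= 2^14 = 16384
So ceil(log2(9389)) = 14

bits = ceil(log2(9389)) = ceil(13.1968) = 14 bits


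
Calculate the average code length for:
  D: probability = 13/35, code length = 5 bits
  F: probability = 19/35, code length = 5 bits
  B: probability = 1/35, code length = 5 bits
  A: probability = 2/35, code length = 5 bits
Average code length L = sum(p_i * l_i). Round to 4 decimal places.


Weighted contributions p_i * l_i:
  D: (13/35) * 5 = 65/35
  F: (19/35) * 5 = 95/35
  B: (1/35) * 5 = 5/35
  A: (2/35) * 5 = 10/35
Sum = (65 + 95 + 5 + 10)/35 = 175/35

L = 175/35 = 5.0000 bits/symbol


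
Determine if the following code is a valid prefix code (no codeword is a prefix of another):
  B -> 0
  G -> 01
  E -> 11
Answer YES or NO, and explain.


Checking each pair (does one codeword prefix another?):
  B='0' vs G='01': prefix -- VIOLATION

NO -- this is NOT a valid prefix code. B (0) is a prefix of G (01).


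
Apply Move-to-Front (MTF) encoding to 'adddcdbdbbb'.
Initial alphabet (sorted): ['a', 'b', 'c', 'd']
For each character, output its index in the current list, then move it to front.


MTF encoding:
'a': index 0 in ['a', 'b', 'c', 'd'] -> ['a', 'b', 'c', 'd']
'd': index 3 in ['a', 'b', 'c', 'd'] -> ['d', 'a', 'b', 'c']
'd': index 0 in ['d', 'a', 'b', 'c'] -> ['d', 'a', 'b', 'c']
'd': index 0 in ['d', 'a', 'b', 'c'] -> ['d', 'a', 'b', 'c']
'c': index 3 in ['d', 'a', 'b', 'c'] -> ['c', 'd', 'a', 'b']
'd': index 1 in ['c', 'd', 'a', 'b'] -> ['d', 'c', 'a', 'b']
'b': index 3 in ['d', 'c', 'a', 'b'] -> ['b', 'd', 'c', 'a']
'd': index 1 in ['b', 'd', 'c', 'a'] -> ['d', 'b', 'c', 'a']
'b': index 1 in ['d', 'b', 'c', 'a'] -> ['b', 'd', 'c', 'a']
'b': index 0 in ['b', 'd', 'c', 'a'] -> ['b', 'd', 'c', 'a']
'b': index 0 in ['b', 'd', 'c', 'a'] -> ['b', 'd', 'c', 'a']


Output: [0, 3, 0, 0, 3, 1, 3, 1, 1, 0, 0]


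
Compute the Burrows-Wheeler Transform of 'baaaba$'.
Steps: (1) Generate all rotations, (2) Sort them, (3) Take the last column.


Rotations (sorted):
  0: $baaaba -> last char: a
  1: a$baaab -> last char: b
  2: aaaba$b -> last char: b
  3: aaba$ba -> last char: a
  4: aba$baa -> last char: a
  5: ba$baaa -> last char: a
  6: baaaba$ -> last char: $


BWT = abbaaa$


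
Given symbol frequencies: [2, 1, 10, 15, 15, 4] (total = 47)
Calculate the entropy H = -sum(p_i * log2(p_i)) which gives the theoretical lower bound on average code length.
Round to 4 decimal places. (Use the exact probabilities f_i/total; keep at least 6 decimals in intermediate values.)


Per-symbol terms -p_i * log2(p_i) with p_i = f_i/47:
  p = 2/47 = 0.042553: log2(p) = -4.554589, -p*log2(p) = 0.193812
  p = 1/47 = 0.021277: log2(p) = -5.554589, -p*log2(p) = 0.118183
  p = 10/47 = 0.212766: log2(p) = -2.232661, -p*log2(p) = 0.475034
  p = 15/47 = 0.319149: log2(p) = -1.647698, -p*log2(p) = 0.525861
  p = 15/47 = 0.319149: log2(p) = -1.647698, -p*log2(p) = 0.525861
  p = 4/47 = 0.085106: log2(p) = -3.554589, -p*log2(p) = 0.302518
H = 0.193812 + 0.118183 + 0.475034 + 0.525861 + 0.525861 + 0.302518 = 2.141269

H = 2.1413 bits/symbol


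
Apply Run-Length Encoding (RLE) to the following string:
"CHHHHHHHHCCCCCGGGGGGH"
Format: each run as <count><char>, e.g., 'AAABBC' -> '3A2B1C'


Scanning runs left to right:
  i=0: run of 'C' x 1 -> '1C'
  i=1: run of 'H' x 8 -> '8H'
  i=9: run of 'C' x 5 -> '5C'
  i=14: run of 'G' x 6 -> '6G'
  i=20: run of 'H' x 1 -> '1H'

RLE = 1C8H5C6G1H


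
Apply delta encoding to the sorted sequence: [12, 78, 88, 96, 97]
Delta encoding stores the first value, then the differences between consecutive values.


First value: 12
Deltas:
  78 - 12 = 66
  88 - 78 = 10
  96 - 88 = 8
  97 - 96 = 1


Delta encoded: [12, 66, 10, 8, 1]


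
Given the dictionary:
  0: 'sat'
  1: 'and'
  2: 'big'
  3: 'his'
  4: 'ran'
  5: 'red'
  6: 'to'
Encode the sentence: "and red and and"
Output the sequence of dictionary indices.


Look up each word in the dictionary:
  'and' -> 1
  'red' -> 5
  'and' -> 1
  'and' -> 1

Encoded: [1, 5, 1, 1]


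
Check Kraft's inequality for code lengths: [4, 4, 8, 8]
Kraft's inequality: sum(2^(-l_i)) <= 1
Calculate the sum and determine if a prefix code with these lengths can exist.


Sum = 2^(-4) + 2^(-4) + 2^(-8) + 2^(-8)
    = 0.0625 + 0.0625 + 0.00390625 + 0.00390625
    = 34/256 = 0.1328125
Since 0.1328125 <= 1, Kraft's inequality IS satisfied.
A prefix code with these lengths CAN exist.

Kraft sum = 0.1328125. Satisfied.


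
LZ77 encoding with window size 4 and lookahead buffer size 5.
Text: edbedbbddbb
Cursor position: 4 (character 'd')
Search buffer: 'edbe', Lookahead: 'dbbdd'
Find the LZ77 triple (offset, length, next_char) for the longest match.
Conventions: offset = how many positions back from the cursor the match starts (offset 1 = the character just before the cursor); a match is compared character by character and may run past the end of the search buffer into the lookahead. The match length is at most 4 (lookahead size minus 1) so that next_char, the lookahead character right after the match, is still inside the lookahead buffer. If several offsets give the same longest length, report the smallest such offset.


Try each offset into the search buffer:
  offset=1 (pos 3, char 'e'): match length 0
  offset=2 (pos 2, char 'b'): match length 0
  offset=3 (pos 1, char 'd'): match length 2
  offset=4 (pos 0, char 'e'): match length 0
Longest match has length 2 at offset 3.
next_char = character at position 4 + 2 = 6 -> 'b'

Best match: offset=3, length=2 (matching 'db' starting at position 1)
LZ77 triple: (3, 2, 'b')


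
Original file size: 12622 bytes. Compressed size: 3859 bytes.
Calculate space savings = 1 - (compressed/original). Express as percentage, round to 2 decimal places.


ratio = compressed/original = 3859/12622 = 0.305736
savings = 1 - ratio = 1 - 0.305736 = 0.694264
as a percentage: 0.694264 * 100 = 69.43%

Space savings = 1 - 3859/12622 = 69.43%


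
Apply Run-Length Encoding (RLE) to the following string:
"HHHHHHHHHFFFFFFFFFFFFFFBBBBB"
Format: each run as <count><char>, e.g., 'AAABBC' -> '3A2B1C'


Scanning runs left to right:
  i=0: run of 'H' x 9 -> '9H'
  i=9: run of 'F' x 14 -> '14F'
  i=23: run of 'B' x 5 -> '5B'

RLE = 9H14F5B


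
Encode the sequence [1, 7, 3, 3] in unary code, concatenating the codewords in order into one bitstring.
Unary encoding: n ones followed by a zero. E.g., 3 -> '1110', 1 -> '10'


Encode each number as n ones followed by a terminating 0:
  1 -> 10 (2 bits)
  7 -> 11111110 (8 bits)
  3 -> 1110 (4 bits)
  3 -> 1110 (4 bits)
Total length = 2 + 8 + 4 + 4 = 18 bits.

Unary([1, 7, 3, 3]) = 101111111011101110 (18 bits)


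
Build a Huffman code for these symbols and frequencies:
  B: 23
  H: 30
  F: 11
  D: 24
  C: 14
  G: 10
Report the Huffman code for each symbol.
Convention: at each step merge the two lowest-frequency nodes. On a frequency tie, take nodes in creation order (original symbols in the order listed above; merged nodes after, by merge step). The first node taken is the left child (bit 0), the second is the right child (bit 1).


Huffman tree construction:
Step 1: Merge G(10) + F(11) = 21
Step 2: Merge C(14) + (G+F)(21) = 35
Step 3: Merge B(23) + D(24) = 47
Step 4: Merge H(30) + (C+(G+F))(35) = 65
Step 5: Merge (B+D)(47) + (H+(C+(G+F)))(65) = 112
Read each symbol's code off the tree from the root (left child = 0, right child = 1).

Codes:
  B: 00 (length 2)
  H: 10 (length 2)
  F: 1111 (length 4)
  D: 01 (length 2)
  C: 110 (length 3)
  G: 1110 (length 4)
Average code length: 280/112 = 2.5000 bits/symbol


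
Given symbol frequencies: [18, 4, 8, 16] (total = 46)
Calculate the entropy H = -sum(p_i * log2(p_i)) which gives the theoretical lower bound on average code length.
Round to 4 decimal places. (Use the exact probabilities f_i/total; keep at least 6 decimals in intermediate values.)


Per-symbol terms -p_i * log2(p_i) with p_i = f_i/46:
  p = 18/46 = 0.391304: log2(p) = -1.353637, -p*log2(p) = 0.529684
  p = 4/46 = 0.086957: log2(p) = -3.523562, -p*log2(p) = 0.306397
  p = 8/46 = 0.173913: log2(p) = -2.523562, -p*log2(p) = 0.438880
  p = 16/46 = 0.347826: log2(p) = -1.523562, -p*log2(p) = 0.529935
H = 0.529684 + 0.306397 + 0.438880 + 0.529935 = 1.804896

H = 1.8049 bits/symbol


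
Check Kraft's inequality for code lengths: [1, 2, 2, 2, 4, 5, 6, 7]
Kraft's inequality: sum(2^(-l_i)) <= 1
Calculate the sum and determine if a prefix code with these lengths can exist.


Sum = 2^(-1) + 2^(-2) + 2^(-2) + 2^(-2) + 2^(-4) + 2^(-5) + 2^(-6) + 2^(-7)
    = 0.5 + 0.25 + 0.25 + 0.25 + 0.0625 + 0.03125 + 0.015625 + 0.0078125
    = 175/128 = 1.3671875
Since 1.3671875 > 1, Kraft's inequality is NOT satisfied.
A prefix code with these lengths CANNOT exist.

Kraft sum = 1.3671875. Not satisfied.


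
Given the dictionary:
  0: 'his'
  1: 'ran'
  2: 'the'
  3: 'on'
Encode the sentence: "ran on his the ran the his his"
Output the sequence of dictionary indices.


Look up each word in the dictionary:
  'ran' -> 1
  'on' -> 3
  'his' -> 0
  'the' -> 2
  'ran' -> 1
  'the' -> 2
  'his' -> 0
  'his' -> 0

Encoded: [1, 3, 0, 2, 1, 2, 0, 0]


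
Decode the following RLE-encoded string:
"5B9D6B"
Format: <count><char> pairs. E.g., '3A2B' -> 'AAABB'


Expanding each <count><char> pair:
  5B -> 'BBBBB'
  9D -> 'DDDDDDDDD'
  6B -> 'BBBBBB'

Decoded = BBBBBDDDDDDDDDBBBBBB


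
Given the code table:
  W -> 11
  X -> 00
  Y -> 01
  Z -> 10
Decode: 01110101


Decoding:
01 -> Y
11 -> W
01 -> Y
01 -> Y


Result: YWYY


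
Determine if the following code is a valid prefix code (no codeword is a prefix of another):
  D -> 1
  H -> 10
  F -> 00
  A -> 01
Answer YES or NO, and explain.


Checking each pair (does one codeword prefix another?):
  D='1' vs H='10': prefix -- VIOLATION

NO -- this is NOT a valid prefix code. D (1) is a prefix of H (10).


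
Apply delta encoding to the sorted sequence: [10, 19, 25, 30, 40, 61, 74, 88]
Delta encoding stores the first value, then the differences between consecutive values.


First value: 10
Deltas:
  19 - 10 = 9
  25 - 19 = 6
  30 - 25 = 5
  40 - 30 = 10
  61 - 40 = 21
  74 - 61 = 13
  88 - 74 = 14


Delta encoded: [10, 9, 6, 5, 10, 21, 13, 14]


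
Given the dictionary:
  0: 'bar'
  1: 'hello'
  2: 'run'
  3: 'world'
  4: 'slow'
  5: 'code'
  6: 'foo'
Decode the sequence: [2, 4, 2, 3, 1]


Look up each index in the dictionary:
  2 -> 'run'
  4 -> 'slow'
  2 -> 'run'
  3 -> 'world'
  1 -> 'hello'

Decoded: "run slow run world hello"


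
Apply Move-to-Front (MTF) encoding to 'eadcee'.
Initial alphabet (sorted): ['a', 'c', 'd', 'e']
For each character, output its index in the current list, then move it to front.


MTF encoding:
'e': index 3 in ['a', 'c', 'd', 'e'] -> ['e', 'a', 'c', 'd']
'a': index 1 in ['e', 'a', 'c', 'd'] -> ['a', 'e', 'c', 'd']
'd': index 3 in ['a', 'e', 'c', 'd'] -> ['d', 'a', 'e', 'c']
'c': index 3 in ['d', 'a', 'e', 'c'] -> ['c', 'd', 'a', 'e']
'e': index 3 in ['c', 'd', 'a', 'e'] -> ['e', 'c', 'd', 'a']
'e': index 0 in ['e', 'c', 'd', 'a'] -> ['e', 'c', 'd', 'a']


Output: [3, 1, 3, 3, 3, 0]


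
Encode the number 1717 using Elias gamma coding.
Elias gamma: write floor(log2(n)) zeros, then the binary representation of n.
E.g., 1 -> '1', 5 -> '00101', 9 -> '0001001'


num_bits = floor(log2(1717)) + 1 = 11
leading_zeros = num_bits - 1 = 10
binary(1717) = 11010110101

Elias gamma(1717) = '0000000000' + '11010110101' = 000000000011010110101 (21 bits)


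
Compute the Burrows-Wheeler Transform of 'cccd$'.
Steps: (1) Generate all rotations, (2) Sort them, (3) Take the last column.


Rotations (sorted):
  0: $cccd -> last char: d
  1: cccd$ -> last char: $
  2: ccd$c -> last char: c
  3: cd$cc -> last char: c
  4: d$ccc -> last char: c


BWT = d$ccc


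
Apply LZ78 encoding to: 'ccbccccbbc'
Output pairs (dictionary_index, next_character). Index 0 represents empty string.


LZ78 encoding steps:
Dictionary: {0: ''}
Step 1: w='' (idx 0), next='c' -> output (0, 'c'), add 'c' as idx 1
Step 2: w='c' (idx 1), next='b' -> output (1, 'b'), add 'cb' as idx 2
Step 3: w='c' (idx 1), next='c' -> output (1, 'c'), add 'cc' as idx 3
Step 4: w='cc' (idx 3), next='b' -> output (3, 'b'), add 'ccb' as idx 4
Step 5: w='' (idx 0), next='b' -> output (0, 'b'), add 'b' as idx 5
Step 6: w='c' (idx 1), end of input -> output (1, '')


Encoded: [(0, 'c'), (1, 'b'), (1, 'c'), (3, 'b'), (0, 'b'), (1, '')]


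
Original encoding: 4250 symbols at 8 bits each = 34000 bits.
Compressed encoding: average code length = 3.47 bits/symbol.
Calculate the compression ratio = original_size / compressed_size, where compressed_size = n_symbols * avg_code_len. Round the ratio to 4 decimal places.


original_size = n_symbols * orig_bits = 4250 * 8 = 34000 bits
compressed_size = n_symbols * avg_code_len = 4250 * 3.47 = 14747.5 bits
ratio = original_size / compressed_size = 34000 / 14747.5 = 2.3055

Compression ratio = 2.3055


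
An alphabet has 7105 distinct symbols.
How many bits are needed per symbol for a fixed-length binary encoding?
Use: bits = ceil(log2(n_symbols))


log2(7105) = 12.7946
Bracket: 2^12 = 4096 < 7105 <= 2^13 = 8192
So ceil(log2(7105)) = 13

bits = ceil(log2(7105)) = ceil(12.7946) = 13 bits


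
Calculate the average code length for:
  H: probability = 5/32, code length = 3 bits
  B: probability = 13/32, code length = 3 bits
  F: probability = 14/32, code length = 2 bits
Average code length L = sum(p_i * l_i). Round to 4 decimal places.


Weighted contributions p_i * l_i:
  H: (5/32) * 3 = 15/32
  B: (13/32) * 3 = 39/32
  F: (14/32) * 2 = 28/32
Sum = (15 + 39 + 28)/32 = 82/32

L = 82/32 = 2.5625 bits/symbol


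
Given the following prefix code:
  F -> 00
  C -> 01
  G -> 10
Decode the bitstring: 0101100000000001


Decoding step by step:
Bits 01 -> C
Bits 01 -> C
Bits 10 -> G
Bits 00 -> F
Bits 00 -> F
Bits 00 -> F
Bits 00 -> F
Bits 01 -> C


Decoded message: CCGFFFFC


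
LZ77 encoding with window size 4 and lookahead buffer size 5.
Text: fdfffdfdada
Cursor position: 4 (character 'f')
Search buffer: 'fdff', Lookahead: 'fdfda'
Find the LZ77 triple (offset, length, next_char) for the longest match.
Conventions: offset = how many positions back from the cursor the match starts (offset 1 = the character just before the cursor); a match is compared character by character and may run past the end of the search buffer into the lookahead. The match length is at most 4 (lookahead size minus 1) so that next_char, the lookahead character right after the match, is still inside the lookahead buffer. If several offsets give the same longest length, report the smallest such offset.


Try each offset into the search buffer:
  offset=1 (pos 3, char 'f'): match length 1
  offset=2 (pos 2, char 'f'): match length 1
  offset=3 (pos 1, char 'd'): match length 0
  offset=4 (pos 0, char 'f'): match length 3
Longest match has length 3 at offset 4.
next_char = character at position 4 + 3 = 7 -> 'd'

Best match: offset=4, length=3 (matching 'fdf' starting at position 0)
LZ77 triple: (4, 3, 'd')


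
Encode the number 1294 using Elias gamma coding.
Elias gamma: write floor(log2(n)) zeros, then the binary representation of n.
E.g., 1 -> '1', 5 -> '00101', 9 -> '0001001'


num_bits = floor(log2(1294)) + 1 = 11
leading_zeros = num_bits - 1 = 10
binary(1294) = 10100001110

Elias gamma(1294) = '0000000000' + '10100001110' = 000000000010100001110 (21 bits)


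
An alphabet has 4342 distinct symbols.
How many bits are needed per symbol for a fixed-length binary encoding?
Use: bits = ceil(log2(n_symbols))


log2(4342) = 12.0841
Bracket: 2^12 = 4096 < 4342 <= 2^13 = 8192
So ceil(log2(4342)) = 13

bits = ceil(log2(4342)) = ceil(12.0841) = 13 bits


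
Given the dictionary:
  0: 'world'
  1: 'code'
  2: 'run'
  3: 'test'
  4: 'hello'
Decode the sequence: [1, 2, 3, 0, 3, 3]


Look up each index in the dictionary:
  1 -> 'code'
  2 -> 'run'
  3 -> 'test'
  0 -> 'world'
  3 -> 'test'
  3 -> 'test'

Decoded: "code run test world test test"


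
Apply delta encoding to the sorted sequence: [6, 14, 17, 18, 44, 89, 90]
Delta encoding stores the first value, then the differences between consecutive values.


First value: 6
Deltas:
  14 - 6 = 8
  17 - 14 = 3
  18 - 17 = 1
  44 - 18 = 26
  89 - 44 = 45
  90 - 89 = 1


Delta encoded: [6, 8, 3, 1, 26, 45, 1]


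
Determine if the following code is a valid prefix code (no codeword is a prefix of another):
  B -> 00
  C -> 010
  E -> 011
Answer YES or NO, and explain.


Checking each pair (does one codeword prefix another?):
  B='00' vs C='010': no prefix
  B='00' vs E='011': no prefix
  C='010' vs B='00': no prefix
  C='010' vs E='011': no prefix
  E='011' vs B='00': no prefix
  E='011' vs C='010': no prefix
No violation found over all pairs.

YES -- this is a valid prefix code. No codeword is a prefix of any other codeword.


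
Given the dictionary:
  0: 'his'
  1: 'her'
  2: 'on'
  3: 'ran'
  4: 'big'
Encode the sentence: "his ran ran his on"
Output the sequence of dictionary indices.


Look up each word in the dictionary:
  'his' -> 0
  'ran' -> 3
  'ran' -> 3
  'his' -> 0
  'on' -> 2

Encoded: [0, 3, 3, 0, 2]


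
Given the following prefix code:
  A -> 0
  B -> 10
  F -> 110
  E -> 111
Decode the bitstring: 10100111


Decoding step by step:
Bits 10 -> B
Bits 10 -> B
Bits 0 -> A
Bits 111 -> E


Decoded message: BBAE


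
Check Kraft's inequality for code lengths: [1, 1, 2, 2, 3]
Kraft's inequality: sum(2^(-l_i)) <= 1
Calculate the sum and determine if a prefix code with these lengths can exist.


Sum = 2^(-1) + 2^(-1) + 2^(-2) + 2^(-2) + 2^(-3)
    = 0.5 + 0.5 + 0.25 + 0.25 + 0.125
    = 13/8 = 1.625
Since 1.625 > 1, Kraft's inequality is NOT satisfied.
A prefix code with these lengths CANNOT exist.

Kraft sum = 1.625. Not satisfied.


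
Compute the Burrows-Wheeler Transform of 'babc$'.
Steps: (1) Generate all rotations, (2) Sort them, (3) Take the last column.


Rotations (sorted):
  0: $babc -> last char: c
  1: abc$b -> last char: b
  2: babc$ -> last char: $
  3: bc$ba -> last char: a
  4: c$bab -> last char: b


BWT = cb$ab


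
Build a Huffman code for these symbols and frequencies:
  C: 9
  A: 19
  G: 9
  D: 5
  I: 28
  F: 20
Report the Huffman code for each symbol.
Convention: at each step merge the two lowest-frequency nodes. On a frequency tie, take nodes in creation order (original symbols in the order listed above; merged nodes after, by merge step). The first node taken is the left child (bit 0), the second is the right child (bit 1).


Huffman tree construction:
Step 1: Merge D(5) + C(9) = 14
Step 2: Merge G(9) + (D+C)(14) = 23
Step 3: Merge A(19) + F(20) = 39
Step 4: Merge (G+(D+C))(23) + I(28) = 51
Step 5: Merge (A+F)(39) + ((G+(D+C))+I)(51) = 90
Read each symbol's code off the tree from the root (left child = 0, right child = 1).

Codes:
  C: 1011 (length 4)
  A: 00 (length 2)
  G: 100 (length 3)
  D: 1010 (length 4)
  I: 11 (length 2)
  F: 01 (length 2)
Average code length: 217/90 = 2.4111 bits/symbol


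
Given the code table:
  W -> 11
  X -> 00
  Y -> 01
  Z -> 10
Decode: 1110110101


Decoding:
11 -> W
10 -> Z
11 -> W
01 -> Y
01 -> Y


Result: WZWYY


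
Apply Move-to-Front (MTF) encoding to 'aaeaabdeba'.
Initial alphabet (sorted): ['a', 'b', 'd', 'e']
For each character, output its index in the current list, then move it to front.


MTF encoding:
'a': index 0 in ['a', 'b', 'd', 'e'] -> ['a', 'b', 'd', 'e']
'a': index 0 in ['a', 'b', 'd', 'e'] -> ['a', 'b', 'd', 'e']
'e': index 3 in ['a', 'b', 'd', 'e'] -> ['e', 'a', 'b', 'd']
'a': index 1 in ['e', 'a', 'b', 'd'] -> ['a', 'e', 'b', 'd']
'a': index 0 in ['a', 'e', 'b', 'd'] -> ['a', 'e', 'b', 'd']
'b': index 2 in ['a', 'e', 'b', 'd'] -> ['b', 'a', 'e', 'd']
'd': index 3 in ['b', 'a', 'e', 'd'] -> ['d', 'b', 'a', 'e']
'e': index 3 in ['d', 'b', 'a', 'e'] -> ['e', 'd', 'b', 'a']
'b': index 2 in ['e', 'd', 'b', 'a'] -> ['b', 'e', 'd', 'a']
'a': index 3 in ['b', 'e', 'd', 'a'] -> ['a', 'b', 'e', 'd']


Output: [0, 0, 3, 1, 0, 2, 3, 3, 2, 3]


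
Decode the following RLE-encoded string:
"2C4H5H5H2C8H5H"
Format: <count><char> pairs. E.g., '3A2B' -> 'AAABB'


Expanding each <count><char> pair:
  2C -> 'CC'
  4H -> 'HHHH'
  5H -> 'HHHHH'
  5H -> 'HHHHH'
  2C -> 'CC'
  8H -> 'HHHHHHHH'
  5H -> 'HHHHH'

Decoded = CCHHHHHHHHHHHHHHCCHHHHHHHHHHHHH


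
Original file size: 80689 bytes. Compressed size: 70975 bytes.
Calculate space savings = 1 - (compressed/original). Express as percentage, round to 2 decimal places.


ratio = compressed/original = 70975/80689 = 0.879612
savings = 1 - ratio = 1 - 0.879612 = 0.120388
as a percentage: 0.120388 * 100 = 12.04%

Space savings = 1 - 70975/80689 = 12.04%


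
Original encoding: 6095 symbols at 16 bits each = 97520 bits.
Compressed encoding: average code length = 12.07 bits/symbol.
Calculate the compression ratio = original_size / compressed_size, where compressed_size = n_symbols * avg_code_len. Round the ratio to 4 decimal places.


original_size = n_symbols * orig_bits = 6095 * 16 = 97520 bits
compressed_size = n_symbols * avg_code_len = 6095 * 12.07 = 73566.65 bits
ratio = original_size / compressed_size = 97520 / 73566.65 = 1.3256

Compression ratio = 1.3256


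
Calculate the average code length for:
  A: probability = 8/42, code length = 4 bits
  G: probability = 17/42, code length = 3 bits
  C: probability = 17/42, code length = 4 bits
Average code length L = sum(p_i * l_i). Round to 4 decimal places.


Weighted contributions p_i * l_i:
  A: (8/42) * 4 = 32/42
  G: (17/42) * 3 = 51/42
  C: (17/42) * 4 = 68/42
Sum = (32 + 51 + 68)/42 = 151/42

L = 151/42 = 3.5952 bits/symbol


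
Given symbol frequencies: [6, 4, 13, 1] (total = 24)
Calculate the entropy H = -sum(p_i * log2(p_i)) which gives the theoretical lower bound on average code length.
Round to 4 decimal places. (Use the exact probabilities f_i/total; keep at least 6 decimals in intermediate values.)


Per-symbol terms -p_i * log2(p_i) with p_i = f_i/24:
  p = 6/24 = 0.250000: log2(p) = -2.000000, -p*log2(p) = 0.500000
  p = 4/24 = 0.166667: log2(p) = -2.584963, -p*log2(p) = 0.430827
  p = 13/24 = 0.541667: log2(p) = -0.884523, -p*log2(p) = 0.479117
  p = 1/24 = 0.041667: log2(p) = -4.584963, -p*log2(p) = 0.191040
H = 0.500000 + 0.430827 + 0.479117 + 0.191040 = 1.600984

H = 1.601 bits/symbol


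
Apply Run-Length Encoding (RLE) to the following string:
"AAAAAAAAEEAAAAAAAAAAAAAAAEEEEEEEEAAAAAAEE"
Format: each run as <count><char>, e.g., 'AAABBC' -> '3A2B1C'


Scanning runs left to right:
  i=0: run of 'A' x 8 -> '8A'
  i=8: run of 'E' x 2 -> '2E'
  i=10: run of 'A' x 15 -> '15A'
  i=25: run of 'E' x 8 -> '8E'
  i=33: run of 'A' x 6 -> '6A'
  i=39: run of 'E' x 2 -> '2E'

RLE = 8A2E15A8E6A2E


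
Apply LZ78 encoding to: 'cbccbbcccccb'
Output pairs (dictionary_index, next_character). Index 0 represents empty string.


LZ78 encoding steps:
Dictionary: {0: ''}
Step 1: w='' (idx 0), next='c' -> output (0, 'c'), add 'c' as idx 1
Step 2: w='' (idx 0), next='b' -> output (0, 'b'), add 'b' as idx 2
Step 3: w='c' (idx 1), next='c' -> output (1, 'c'), add 'cc' as idx 3
Step 4: w='b' (idx 2), next='b' -> output (2, 'b'), add 'bb' as idx 4
Step 5: w='cc' (idx 3), next='c' -> output (3, 'c'), add 'ccc' as idx 5
Step 6: w='cc' (idx 3), next='b' -> output (3, 'b'), add 'ccb' as idx 6


Encoded: [(0, 'c'), (0, 'b'), (1, 'c'), (2, 'b'), (3, 'c'), (3, 'b')]


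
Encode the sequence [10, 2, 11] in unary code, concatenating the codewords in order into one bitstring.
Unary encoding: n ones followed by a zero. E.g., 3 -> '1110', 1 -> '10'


Encode each number as n ones followed by a terminating 0:
  10 -> 11111111110 (11 bits)
  2 -> 110 (3 bits)
  11 -> 111111111110 (12 bits)
Total length = 11 + 3 + 12 = 26 bits.

Unary([10, 2, 11]) = 11111111110110111111111110 (26 bits)


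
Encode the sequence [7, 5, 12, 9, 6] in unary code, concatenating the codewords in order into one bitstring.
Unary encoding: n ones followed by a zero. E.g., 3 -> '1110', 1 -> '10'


Encode each number as n ones followed by a terminating 0:
  7 -> 11111110 (8 bits)
  5 -> 111110 (6 bits)
  12 -> 1111111111110 (13 bits)
  9 -> 1111111110 (10 bits)
  6 -> 1111110 (7 bits)
Total length = 8 + 6 + 13 + 10 + 7 = 44 bits.

Unary([7, 5, 12, 9, 6]) = 11111110111110111111111111011111111101111110 (44 bits)


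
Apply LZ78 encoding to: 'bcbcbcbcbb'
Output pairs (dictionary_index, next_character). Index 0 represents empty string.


LZ78 encoding steps:
Dictionary: {0: ''}
Step 1: w='' (idx 0), next='b' -> output (0, 'b'), add 'b' as idx 1
Step 2: w='' (idx 0), next='c' -> output (0, 'c'), add 'c' as idx 2
Step 3: w='b' (idx 1), next='c' -> output (1, 'c'), add 'bc' as idx 3
Step 4: w='bc' (idx 3), next='b' -> output (3, 'b'), add 'bcb' as idx 4
Step 5: w='c' (idx 2), next='b' -> output (2, 'b'), add 'cb' as idx 5
Step 6: w='b' (idx 1), end of input -> output (1, '')


Encoded: [(0, 'b'), (0, 'c'), (1, 'c'), (3, 'b'), (2, 'b'), (1, '')]


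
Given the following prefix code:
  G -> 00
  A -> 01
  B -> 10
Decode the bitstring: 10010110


Decoding step by step:
Bits 10 -> B
Bits 01 -> A
Bits 01 -> A
Bits 10 -> B


Decoded message: BAAB


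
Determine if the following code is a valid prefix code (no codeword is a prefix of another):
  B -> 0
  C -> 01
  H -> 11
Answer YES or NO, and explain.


Checking each pair (does one codeword prefix another?):
  B='0' vs C='01': prefix -- VIOLATION

NO -- this is NOT a valid prefix code. B (0) is a prefix of C (01).


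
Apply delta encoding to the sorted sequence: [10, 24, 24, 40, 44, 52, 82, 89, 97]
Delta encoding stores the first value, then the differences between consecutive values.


First value: 10
Deltas:
  24 - 10 = 14
  24 - 24 = 0
  40 - 24 = 16
  44 - 40 = 4
  52 - 44 = 8
  82 - 52 = 30
  89 - 82 = 7
  97 - 89 = 8


Delta encoded: [10, 14, 0, 16, 4, 8, 30, 7, 8]


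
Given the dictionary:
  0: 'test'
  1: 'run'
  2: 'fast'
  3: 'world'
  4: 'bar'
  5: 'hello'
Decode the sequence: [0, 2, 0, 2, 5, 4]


Look up each index in the dictionary:
  0 -> 'test'
  2 -> 'fast'
  0 -> 'test'
  2 -> 'fast'
  5 -> 'hello'
  4 -> 'bar'

Decoded: "test fast test fast hello bar"


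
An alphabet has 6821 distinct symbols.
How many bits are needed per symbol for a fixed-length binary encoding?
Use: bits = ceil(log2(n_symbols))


log2(6821) = 12.7358
Bracket: 2^12 = 4096 < 6821 <= 2^13 = 8192
So ceil(log2(6821)) = 13

bits = ceil(log2(6821)) = ceil(12.7358) = 13 bits


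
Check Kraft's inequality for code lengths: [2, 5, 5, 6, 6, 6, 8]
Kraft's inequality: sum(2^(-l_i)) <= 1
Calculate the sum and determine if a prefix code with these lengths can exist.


Sum = 2^(-2) + 2^(-5) + 2^(-5) + 2^(-6) + 2^(-6) + 2^(-6) + 2^(-8)
    = 0.25 + 0.03125 + 0.03125 + 0.015625 + 0.015625 + 0.015625 + 0.00390625
    = 93/256 = 0.36328125
Since 0.36328125 <= 1, Kraft's inequality IS satisfied.
A prefix code with these lengths CAN exist.

Kraft sum = 0.36328125. Satisfied.


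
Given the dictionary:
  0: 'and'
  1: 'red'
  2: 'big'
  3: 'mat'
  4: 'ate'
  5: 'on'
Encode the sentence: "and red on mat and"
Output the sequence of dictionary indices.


Look up each word in the dictionary:
  'and' -> 0
  'red' -> 1
  'on' -> 5
  'mat' -> 3
  'and' -> 0

Encoded: [0, 1, 5, 3, 0]


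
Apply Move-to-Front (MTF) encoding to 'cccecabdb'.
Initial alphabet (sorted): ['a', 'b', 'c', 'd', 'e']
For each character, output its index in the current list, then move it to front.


MTF encoding:
'c': index 2 in ['a', 'b', 'c', 'd', 'e'] -> ['c', 'a', 'b', 'd', 'e']
'c': index 0 in ['c', 'a', 'b', 'd', 'e'] -> ['c', 'a', 'b', 'd', 'e']
'c': index 0 in ['c', 'a', 'b', 'd', 'e'] -> ['c', 'a', 'b', 'd', 'e']
'e': index 4 in ['c', 'a', 'b', 'd', 'e'] -> ['e', 'c', 'a', 'b', 'd']
'c': index 1 in ['e', 'c', 'a', 'b', 'd'] -> ['c', 'e', 'a', 'b', 'd']
'a': index 2 in ['c', 'e', 'a', 'b', 'd'] -> ['a', 'c', 'e', 'b', 'd']
'b': index 3 in ['a', 'c', 'e', 'b', 'd'] -> ['b', 'a', 'c', 'e', 'd']
'd': index 4 in ['b', 'a', 'c', 'e', 'd'] -> ['d', 'b', 'a', 'c', 'e']
'b': index 1 in ['d', 'b', 'a', 'c', 'e'] -> ['b', 'd', 'a', 'c', 'e']


Output: [2, 0, 0, 4, 1, 2, 3, 4, 1]


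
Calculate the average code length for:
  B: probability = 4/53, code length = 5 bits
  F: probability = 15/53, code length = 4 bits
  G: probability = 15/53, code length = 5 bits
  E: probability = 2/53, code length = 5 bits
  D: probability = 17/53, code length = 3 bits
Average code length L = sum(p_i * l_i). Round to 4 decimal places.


Weighted contributions p_i * l_i:
  B: (4/53) * 5 = 20/53
  F: (15/53) * 4 = 60/53
  G: (15/53) * 5 = 75/53
  E: (2/53) * 5 = 10/53
  D: (17/53) * 3 = 51/53
Sum = (20 + 60 + 75 + 10 + 51)/53 = 216/53

L = 216/53 = 4.0755 bits/symbol


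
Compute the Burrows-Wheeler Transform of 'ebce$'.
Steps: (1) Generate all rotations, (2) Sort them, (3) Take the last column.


Rotations (sorted):
  0: $ebce -> last char: e
  1: bce$e -> last char: e
  2: ce$eb -> last char: b
  3: e$ebc -> last char: c
  4: ebce$ -> last char: $


BWT = eebc$


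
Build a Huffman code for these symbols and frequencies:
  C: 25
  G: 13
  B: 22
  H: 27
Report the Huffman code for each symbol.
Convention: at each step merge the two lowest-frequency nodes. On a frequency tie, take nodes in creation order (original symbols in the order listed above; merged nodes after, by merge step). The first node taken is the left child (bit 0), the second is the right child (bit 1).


Huffman tree construction:
Step 1: Merge G(13) + B(22) = 35
Step 2: Merge C(25) + H(27) = 52
Step 3: Merge (G+B)(35) + (C+H)(52) = 87
Read each symbol's code off the tree from the root (left child = 0, right child = 1).

Codes:
  C: 10 (length 2)
  G: 00 (length 2)
  B: 01 (length 2)
  H: 11 (length 2)
Average code length: 174/87 = 2.0000 bits/symbol


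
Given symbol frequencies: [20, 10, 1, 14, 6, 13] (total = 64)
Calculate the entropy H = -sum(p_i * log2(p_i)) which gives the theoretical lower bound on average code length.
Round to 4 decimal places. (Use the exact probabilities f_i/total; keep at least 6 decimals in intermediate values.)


Per-symbol terms -p_i * log2(p_i) with p_i = f_i/64:
  p = 20/64 = 0.312500: log2(p) = -1.678072, -p*log2(p) = 0.524397
  p = 10/64 = 0.156250: log2(p) = -2.678072, -p*log2(p) = 0.418449
  p = 1/64 = 0.015625: log2(p) = -6.000000, -p*log2(p) = 0.093750
  p = 14/64 = 0.218750: log2(p) = -2.192645, -p*log2(p) = 0.479641
  p = 6/64 = 0.093750: log2(p) = -3.415037, -p*log2(p) = 0.320160
  p = 13/64 = 0.203125: log2(p) = -2.299560, -p*log2(p) = 0.467098
H = 0.524397 + 0.418449 + 0.093750 + 0.479641 + 0.320160 + 0.467098 = 2.303495

H = 2.3035 bits/symbol


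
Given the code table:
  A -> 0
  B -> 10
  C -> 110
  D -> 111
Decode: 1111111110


Decoding:
111 -> D
111 -> D
111 -> D
0 -> A


Result: DDDA


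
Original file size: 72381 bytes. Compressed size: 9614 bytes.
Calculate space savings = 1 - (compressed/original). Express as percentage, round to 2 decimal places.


ratio = compressed/original = 9614/72381 = 0.132825
savings = 1 - ratio = 1 - 0.132825 = 0.867175
as a percentage: 0.867175 * 100 = 86.72%

Space savings = 1 - 9614/72381 = 86.72%


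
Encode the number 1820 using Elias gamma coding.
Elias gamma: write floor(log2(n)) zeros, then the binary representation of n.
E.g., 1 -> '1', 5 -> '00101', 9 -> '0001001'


num_bits = floor(log2(1820)) + 1 = 11
leading_zeros = num_bits - 1 = 10
binary(1820) = 11100011100

Elias gamma(1820) = '0000000000' + '11100011100' = 000000000011100011100 (21 bits)


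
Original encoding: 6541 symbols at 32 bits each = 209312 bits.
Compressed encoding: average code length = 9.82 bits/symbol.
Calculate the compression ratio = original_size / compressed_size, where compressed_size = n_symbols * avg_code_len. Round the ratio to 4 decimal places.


original_size = n_symbols * orig_bits = 6541 * 32 = 209312 bits
compressed_size = n_symbols * avg_code_len = 6541 * 9.82 = 64232.62 bits
ratio = original_size / compressed_size = 209312 / 64232.62 = 3.2587

Compression ratio = 3.2587


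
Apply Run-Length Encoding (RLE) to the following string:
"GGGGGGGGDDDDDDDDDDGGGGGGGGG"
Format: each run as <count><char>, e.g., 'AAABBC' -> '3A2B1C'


Scanning runs left to right:
  i=0: run of 'G' x 8 -> '8G'
  i=8: run of 'D' x 10 -> '10D'
  i=18: run of 'G' x 9 -> '9G'

RLE = 8G10D9G


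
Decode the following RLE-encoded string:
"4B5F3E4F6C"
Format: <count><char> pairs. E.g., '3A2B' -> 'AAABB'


Expanding each <count><char> pair:
  4B -> 'BBBB'
  5F -> 'FFFFF'
  3E -> 'EEE'
  4F -> 'FFFF'
  6C -> 'CCCCCC'

Decoded = BBBBFFFFFEEEFFFFCCCCCC


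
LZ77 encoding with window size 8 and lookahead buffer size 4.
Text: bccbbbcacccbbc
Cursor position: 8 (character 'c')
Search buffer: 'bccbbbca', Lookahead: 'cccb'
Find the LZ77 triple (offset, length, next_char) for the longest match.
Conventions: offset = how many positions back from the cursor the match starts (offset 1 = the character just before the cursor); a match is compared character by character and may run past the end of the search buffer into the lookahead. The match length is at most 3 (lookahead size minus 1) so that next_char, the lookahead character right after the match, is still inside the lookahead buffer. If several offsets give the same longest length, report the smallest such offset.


Try each offset into the search buffer:
  offset=1 (pos 7, char 'a'): match length 0
  offset=2 (pos 6, char 'c'): match length 1
  offset=3 (pos 5, char 'b'): match length 0
  offset=4 (pos 4, char 'b'): match length 0
  offset=5 (pos 3, char 'b'): match length 0
  offset=6 (pos 2, char 'c'): match length 1
  offset=7 (pos 1, char 'c'): match length 2
  offset=8 (pos 0, char 'b'): match length 0
Longest match has length 2 at offset 7.
next_char = character at position 8 + 2 = 10 -> 'c'

Best match: offset=7, length=2 (matching 'cc' starting at position 1)
LZ77 triple: (7, 2, 'c')


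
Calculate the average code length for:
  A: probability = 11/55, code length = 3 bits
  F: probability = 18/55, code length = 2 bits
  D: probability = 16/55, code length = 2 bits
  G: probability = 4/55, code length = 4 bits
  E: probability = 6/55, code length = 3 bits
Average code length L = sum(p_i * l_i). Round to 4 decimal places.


Weighted contributions p_i * l_i:
  A: (11/55) * 3 = 33/55
  F: (18/55) * 2 = 36/55
  D: (16/55) * 2 = 32/55
  G: (4/55) * 4 = 16/55
  E: (6/55) * 3 = 18/55
Sum = (33 + 36 + 32 + 16 + 18)/55 = 135/55

L = 135/55 = 2.4545 bits/symbol


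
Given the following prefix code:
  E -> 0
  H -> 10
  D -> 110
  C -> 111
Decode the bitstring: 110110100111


Decoding step by step:
Bits 110 -> D
Bits 110 -> D
Bits 10 -> H
Bits 0 -> E
Bits 111 -> C


Decoded message: DDHEC


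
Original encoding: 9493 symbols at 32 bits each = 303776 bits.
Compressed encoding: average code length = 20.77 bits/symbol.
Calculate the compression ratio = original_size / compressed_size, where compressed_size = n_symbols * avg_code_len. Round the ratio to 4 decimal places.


original_size = n_symbols * orig_bits = 9493 * 32 = 303776 bits
compressed_size = n_symbols * avg_code_len = 9493 * 20.77 = 197169.61 bits
ratio = original_size / compressed_size = 303776 / 197169.61 = 1.5407

Compression ratio = 1.5407
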